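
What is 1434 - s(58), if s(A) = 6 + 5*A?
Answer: 1138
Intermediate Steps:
1434 - s(58) = 1434 - (6 + 5*58) = 1434 - (6 + 290) = 1434 - 1*296 = 1434 - 296 = 1138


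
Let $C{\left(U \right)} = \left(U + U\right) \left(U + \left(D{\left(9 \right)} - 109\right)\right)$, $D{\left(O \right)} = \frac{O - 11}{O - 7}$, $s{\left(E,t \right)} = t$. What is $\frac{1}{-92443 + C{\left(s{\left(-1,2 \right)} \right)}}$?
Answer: $- \frac{1}{92875} \approx -1.0767 \cdot 10^{-5}$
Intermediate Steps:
$D{\left(O \right)} = \frac{-11 + O}{-7 + O}$
$C{\left(U \right)} = 2 U \left(-110 + U\right)$ ($C{\left(U \right)} = \left(U + U\right) \left(U - \left(109 - \frac{-11 + 9}{-7 + 9}\right)\right) = 2 U \left(U - \left(109 - \frac{1}{2} \left(-2\right)\right)\right) = 2 U \left(U + \left(\frac{1}{2} \left(-2\right) - 109\right)\right) = 2 U \left(U - 110\right) = 2 U \left(-110 + U\right)$)
$\frac{1}{-92443 + C{\left(s{\left(-1,2 \right)} \right)}} = \frac{1}{-92443 + 2 \cdot 2 \left(-110 + 2\right)} = \frac{1}{-92443 + 2 \cdot 2 \left(-108\right)} = \frac{1}{-92443 - 432} = \frac{1}{-92875} = - \frac{1}{92875}$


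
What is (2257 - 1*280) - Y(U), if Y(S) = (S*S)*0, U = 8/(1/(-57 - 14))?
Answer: 1977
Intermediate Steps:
U = -568 (U = 8/(1/(-71)) = 8/(-1/71) = 8*(-71) = -568)
Y(S) = 0 (Y(S) = S²*0 = 0)
(2257 - 1*280) - Y(U) = (2257 - 1*280) - 1*0 = (2257 - 280) + 0 = 1977 + 0 = 1977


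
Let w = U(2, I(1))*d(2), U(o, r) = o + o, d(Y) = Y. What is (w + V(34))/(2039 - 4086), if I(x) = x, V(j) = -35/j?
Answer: -237/69598 ≈ -0.0034053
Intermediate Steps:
U(o, r) = 2*o
w = 8 (w = (2*2)*2 = 4*2 = 8)
(w + V(34))/(2039 - 4086) = (8 - 35/34)/(2039 - 4086) = (8 - 35*1/34)/(-2047) = (8 - 35/34)*(-1/2047) = (237/34)*(-1/2047) = -237/69598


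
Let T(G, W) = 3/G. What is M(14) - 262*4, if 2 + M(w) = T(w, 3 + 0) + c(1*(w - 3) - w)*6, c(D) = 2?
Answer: -14529/14 ≈ -1037.8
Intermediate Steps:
M(w) = 10 + 3/w (M(w) = -2 + (3/w + 2*6) = -2 + (3/w + 12) = -2 + (12 + 3/w) = 10 + 3/w)
M(14) - 262*4 = (10 + 3/14) - 262*4 = (10 + 3*(1/14)) - 1*1048 = (10 + 3/14) - 1048 = 143/14 - 1048 = -14529/14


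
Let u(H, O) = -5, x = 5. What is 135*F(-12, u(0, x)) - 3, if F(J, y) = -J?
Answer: 1617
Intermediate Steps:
135*F(-12, u(0, x)) - 3 = 135*(-1*(-12)) - 3 = 135*12 - 3 = 1620 - 3 = 1617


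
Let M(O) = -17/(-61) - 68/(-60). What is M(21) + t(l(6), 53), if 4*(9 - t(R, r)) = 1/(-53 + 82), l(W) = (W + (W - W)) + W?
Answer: 1104217/106140 ≈ 10.403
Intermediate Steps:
l(W) = 2*W (l(W) = (W + 0) + W = W + W = 2*W)
M(O) = 1292/915 (M(O) = -17*(-1/61) - 68*(-1/60) = 17/61 + 17/15 = 1292/915)
t(R, r) = 1043/116 (t(R, r) = 9 - 1/(4*(-53 + 82)) = 9 - 1/4/29 = 9 - 1/4*1/29 = 9 - 1/116 = 1043/116)
M(21) + t(l(6), 53) = 1292/915 + 1043/116 = 1104217/106140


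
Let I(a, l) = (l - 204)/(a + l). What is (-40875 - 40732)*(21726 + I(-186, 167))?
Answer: -33689899417/19 ≈ -1.7732e+9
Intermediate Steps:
I(a, l) = (-204 + l)/(a + l)
(-40875 - 40732)*(21726 + I(-186, 167)) = (-40875 - 40732)*(21726 + (-204 + 167)/(-186 + 167)) = -81607*(21726 - 37/(-19)) = -81607*(21726 - 1/19*(-37)) = -81607*(21726 + 37/19) = -81607*412831/19 = -33689899417/19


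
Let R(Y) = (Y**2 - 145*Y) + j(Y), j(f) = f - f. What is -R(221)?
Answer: -16796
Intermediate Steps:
j(f) = 0
R(Y) = Y**2 - 145*Y (R(Y) = (Y**2 - 145*Y) + 0 = Y**2 - 145*Y)
-R(221) = -221*(-145 + 221) = -221*76 = -1*16796 = -16796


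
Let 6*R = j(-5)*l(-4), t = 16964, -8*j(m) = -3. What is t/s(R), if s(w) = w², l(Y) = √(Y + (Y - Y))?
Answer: -1085696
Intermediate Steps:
j(m) = 3/8 (j(m) = -⅛*(-3) = 3/8)
l(Y) = √Y (l(Y) = √(Y + 0) = √Y)
R = I/8 (R = (3*√(-4)/8)/6 = (3*(2*I)/8)/6 = (3*I/4)/6 = I/8 ≈ 0.125*I)
t/s(R) = 16964/((I/8)²) = 16964/(-1/64) = 16964*(-64) = -1085696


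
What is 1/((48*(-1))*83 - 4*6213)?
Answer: -1/28836 ≈ -3.4679e-5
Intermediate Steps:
1/((48*(-1))*83 - 4*6213) = 1/(-48*83 - 24852) = 1/(-3984 - 24852) = 1/(-28836) = -1/28836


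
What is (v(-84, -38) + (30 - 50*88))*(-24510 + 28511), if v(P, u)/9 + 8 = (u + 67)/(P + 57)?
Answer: -53433355/3 ≈ -1.7811e+7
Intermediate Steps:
v(P, u) = -72 + 9*(67 + u)/(57 + P) (v(P, u) = -72 + 9*((u + 67)/(P + 57)) = -72 + 9*((67 + u)/(57 + P)) = -72 + 9*(67 + u)/(57 + P))
(v(-84, -38) + (30 - 50*88))*(-24510 + 28511) = (9*(-389 - 38 - 8*(-84))/(57 - 84) + (30 - 50*88))*(-24510 + 28511) = (9*(-389 - 38 + 672)/(-27) + (30 - 4400))*4001 = (9*(-1/27)*245 - 4370)*4001 = (-245/3 - 4370)*4001 = -13355/3*4001 = -53433355/3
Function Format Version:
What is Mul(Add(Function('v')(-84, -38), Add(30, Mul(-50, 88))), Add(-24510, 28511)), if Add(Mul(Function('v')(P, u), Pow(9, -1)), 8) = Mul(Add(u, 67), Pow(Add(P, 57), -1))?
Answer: Rational(-53433355, 3) ≈ -1.7811e+7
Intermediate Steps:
Function('v')(P, u) = Add(-72, Mul(9, Pow(Add(57, P), -1), Add(67, u))) (Function('v')(P, u) = Add(-72, Mul(9, Mul(Add(u, 67), Pow(Add(P, 57), -1)))) = Add(-72, Mul(9, Mul(Add(67, u), Pow(Add(57, P), -1)))) = Add(-72, Mul(9, Mul(Pow(Add(57, P), -1), Add(67, u)))) = Add(-72, Mul(9, Pow(Add(57, P), -1), Add(67, u))))
Mul(Add(Function('v')(-84, -38), Add(30, Mul(-50, 88))), Add(-24510, 28511)) = Mul(Add(Mul(9, Pow(Add(57, -84), -1), Add(-389, -38, Mul(-8, -84))), Add(30, Mul(-50, 88))), Add(-24510, 28511)) = Mul(Add(Mul(9, Pow(-27, -1), Add(-389, -38, 672)), Add(30, -4400)), 4001) = Mul(Add(Mul(9, Rational(-1, 27), 245), -4370), 4001) = Mul(Add(Rational(-245, 3), -4370), 4001) = Mul(Rational(-13355, 3), 4001) = Rational(-53433355, 3)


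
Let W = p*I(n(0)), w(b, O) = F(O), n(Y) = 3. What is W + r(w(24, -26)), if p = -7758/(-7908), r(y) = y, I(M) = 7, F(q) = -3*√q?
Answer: 9051/1318 - 3*I*√26 ≈ 6.8672 - 15.297*I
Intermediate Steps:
w(b, O) = -3*√O
p = 1293/1318 (p = -7758*(-1/7908) = 1293/1318 ≈ 0.98103)
W = 9051/1318 (W = (1293/1318)*7 = 9051/1318 ≈ 6.8672)
W + r(w(24, -26)) = 9051/1318 - 3*I*√26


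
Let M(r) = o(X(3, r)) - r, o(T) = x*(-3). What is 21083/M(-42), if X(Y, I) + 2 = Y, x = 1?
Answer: 21083/39 ≈ 540.59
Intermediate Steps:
X(Y, I) = -2 + Y
o(T) = -3 (o(T) = 1*(-3) = -3)
M(r) = -3 - r
21083/M(-42) = 21083/(-3 - 1*(-42)) = 21083/(-3 + 42) = 21083/39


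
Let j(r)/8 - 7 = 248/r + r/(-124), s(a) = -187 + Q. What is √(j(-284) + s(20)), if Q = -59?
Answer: I*√865516838/2201 ≈ 13.367*I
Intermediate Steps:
s(a) = -246 (s(a) = -187 - 59 = -246)
j(r) = 56 + 1984/r - 2*r/31 (j(r) = 56 + 8*(248/r + r/(-124)) = 56 + 8*(248/r + r*(-1/124)) = 56 + 8*(248/r - r/124) = 56 + (1984/r - 2*r/31) = 56 + 1984/r - 2*r/31)
√(j(-284) + s(20)) = √((56 + 1984/(-284) - 2/31*(-284)) - 246) = √((56 + 1984*(-1/284) + 568/31) - 246) = √((56 - 496/71 + 568/31) - 246) = √(148208/2201 - 246) = √(-393238/2201) = I*√865516838/2201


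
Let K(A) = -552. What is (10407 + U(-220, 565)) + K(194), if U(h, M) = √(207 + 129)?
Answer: 9855 + 4*√21 ≈ 9873.3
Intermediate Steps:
U(h, M) = 4*√21 (U(h, M) = √336 = 4*√21)
(10407 + U(-220, 565)) + K(194) = (10407 + 4*√21) - 552 = 9855 + 4*√21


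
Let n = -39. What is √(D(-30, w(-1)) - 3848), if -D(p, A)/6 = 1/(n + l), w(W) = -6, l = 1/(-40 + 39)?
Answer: I*√384785/10 ≈ 62.031*I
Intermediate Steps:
l = -1 (l = 1/(-1) = -1)
D(p, A) = 3/20 (D(p, A) = -6/(-39 - 1) = -6/(-40) = -6*(-1/40) = 3/20)
√(D(-30, w(-1)) - 3848) = √(3/20 - 3848) = √(-76957/20) = I*√384785/10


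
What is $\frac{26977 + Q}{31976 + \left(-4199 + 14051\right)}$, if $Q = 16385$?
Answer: $\frac{21681}{20914} \approx 1.0367$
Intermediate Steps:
$\frac{26977 + Q}{31976 + \left(-4199 + 14051\right)} = \frac{26977 + 16385}{31976 + \left(-4199 + 14051\right)} = \frac{43362}{31976 + 9852} = \frac{43362}{41828} = 43362 \cdot \frac{1}{41828} = \frac{21681}{20914}$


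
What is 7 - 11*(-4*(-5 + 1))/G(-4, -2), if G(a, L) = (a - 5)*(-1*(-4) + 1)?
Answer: 491/45 ≈ 10.911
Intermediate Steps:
G(a, L) = -25 + 5*a (G(a, L) = (-5 + a)*(4 + 1) = (-5 + a)*5 = -25 + 5*a)
7 - 11*(-4*(-5 + 1))/G(-4, -2) = 7 - 11*(-4*(-5 + 1))/(-25 + 5*(-4)) = 7 - 11*(-4*(-4))/(-25 - 20) = 7 - 176/(-45) = 7 - 176*(-1)/45 = 7 - 11*(-16/45) = 7 + 176/45 = 491/45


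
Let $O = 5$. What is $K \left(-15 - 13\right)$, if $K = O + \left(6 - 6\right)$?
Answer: $-140$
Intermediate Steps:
$K = 5$ ($K = 5 + \left(6 - 6\right) = 5 + 0 = 5$)
$K \left(-15 - 13\right) = 5 \left(-15 - 13\right) = 5 \left(-28\right) = -140$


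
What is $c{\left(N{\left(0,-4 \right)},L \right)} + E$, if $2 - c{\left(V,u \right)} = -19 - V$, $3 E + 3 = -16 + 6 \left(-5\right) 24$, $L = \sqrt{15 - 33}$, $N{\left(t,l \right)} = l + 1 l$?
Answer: $- \frac{700}{3} \approx -233.33$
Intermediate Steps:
$N{\left(t,l \right)} = 2 l$ ($N{\left(t,l \right)} = l + l = 2 l$)
$L = 3 i \sqrt{2}$ ($L = \sqrt{-18} = 3 i \sqrt{2} \approx 4.2426 i$)
$E = - \frac{739}{3}$ ($E = -1 + \frac{-16 + 6 \left(-5\right) 24}{3} = -1 + \frac{-16 - 720}{3} = -1 + \frac{1}{3} \left(-736\right) = -1 - \frac{736}{3} = - \frac{739}{3} \approx -246.33$)
$c{\left(V,u \right)} = 21 + V$ ($c{\left(V,u \right)} = 2 - \left(-19 - V\right) = 2 + \left(19 + V\right) = 21 + V$)
$c{\left(N{\left(0,-4 \right)},L \right)} + E = \left(21 + 2 \left(-4\right)\right) - \frac{739}{3} = \left(21 - 8\right) - \frac{739}{3} = 13 - \frac{739}{3} = - \frac{700}{3}$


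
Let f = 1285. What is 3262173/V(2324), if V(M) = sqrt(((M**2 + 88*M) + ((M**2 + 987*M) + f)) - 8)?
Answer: 1087391*sqrt(13301529)/4433843 ≈ 894.45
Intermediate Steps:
V(M) = sqrt(1277 + 2*M**2 + 1075*M) (V(M) = sqrt(((M**2 + 88*M) + ((M**2 + 987*M) + 1285)) - 8) = sqrt(((M**2 + 88*M) + (1285 + M**2 + 987*M)) - 8) = sqrt((1285 + 2*M**2 + 1075*M) - 8) = sqrt(1277 + 2*M**2 + 1075*M))
3262173/V(2324) = 3262173/(sqrt(1277 + 2*2324**2 + 1075*2324)) = 3262173/(sqrt(1277 + 2*5400976 + 2498300)) = 3262173/(sqrt(1277 + 10801952 + 2498300)) = 3262173/(sqrt(13301529)) = 3262173*(sqrt(13301529)/13301529) = 1087391*sqrt(13301529)/4433843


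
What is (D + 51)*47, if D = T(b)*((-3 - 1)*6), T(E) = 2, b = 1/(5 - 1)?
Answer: 141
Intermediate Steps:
b = 1/4 ≈ 0.25000
D = -48 (D = 2*((-3 - 1)*6) = 2*(-4*6) = 2*(-24) = -48)
(D + 51)*47 = (-48 + 51)*47 = 3*47 = 141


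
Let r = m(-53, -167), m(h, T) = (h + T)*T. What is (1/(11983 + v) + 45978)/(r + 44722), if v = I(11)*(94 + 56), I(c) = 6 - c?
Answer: 516470875/915062646 ≈ 0.56441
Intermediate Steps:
m(h, T) = T*(T + h) (m(h, T) = (T + h)*T = T*(T + h))
r = 36740 (r = -167*(-167 - 53) = -167*(-220) = 36740)
v = -750 (v = (6 - 1*11)*(94 + 56) = (6 - 11)*150 = -5*150 = -750)
(1/(11983 + v) + 45978)/(r + 44722) = (1/(11983 - 750) + 45978)/(36740 + 44722) = (1/11233 + 45978)/81462 = (1/11233 + 45978)*(1/81462) = (516470875/11233)*(1/81462) = 516470875/915062646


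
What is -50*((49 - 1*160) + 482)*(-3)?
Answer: 55650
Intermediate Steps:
-50*((49 - 1*160) + 482)*(-3) = -50*((49 - 160) + 482)*(-3) = -50*(-111 + 482)*(-3) = -50*371*(-3) = -18550*(-3) = 55650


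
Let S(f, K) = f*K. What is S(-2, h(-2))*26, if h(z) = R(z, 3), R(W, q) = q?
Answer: -156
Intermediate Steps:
h(z) = 3
S(f, K) = K*f
S(-2, h(-2))*26 = (3*(-2))*26 = -6*26 = -156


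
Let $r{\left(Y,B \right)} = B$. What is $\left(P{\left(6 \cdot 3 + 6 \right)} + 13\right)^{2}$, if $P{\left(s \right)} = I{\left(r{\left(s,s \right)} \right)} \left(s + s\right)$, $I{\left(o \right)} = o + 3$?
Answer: $1713481$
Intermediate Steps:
$I{\left(o \right)} = 3 + o$
$P{\left(s \right)} = 2 s \left(3 + s\right)$ ($P{\left(s \right)} = \left(3 + s\right) \left(s + s\right) = \left(3 + s\right) 2 s = 2 s \left(3 + s\right)$)
$\left(P{\left(6 \cdot 3 + 6 \right)} + 13\right)^{2} = \left(2 \left(6 \cdot 3 + 6\right) \left(3 + \left(6 \cdot 3 + 6\right)\right) + 13\right)^{2} = \left(2 \left(18 + 6\right) \left(3 + \left(18 + 6\right)\right) + 13\right)^{2} = \left(2 \cdot 24 \left(3 + 24\right) + 13\right)^{2} = \left(2 \cdot 24 \cdot 27 + 13\right)^{2} = \left(1296 + 13\right)^{2} = 1309^{2} = 1713481$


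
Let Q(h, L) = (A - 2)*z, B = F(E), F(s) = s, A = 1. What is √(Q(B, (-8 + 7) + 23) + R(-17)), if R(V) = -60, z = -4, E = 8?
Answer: 2*I*√14 ≈ 7.4833*I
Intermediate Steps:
B = 8
Q(h, L) = 4 (Q(h, L) = (1 - 2)*(-4) = -1*(-4) = 4)
√(Q(B, (-8 + 7) + 23) + R(-17)) = √(4 - 60) = √(-56) = 2*I*√14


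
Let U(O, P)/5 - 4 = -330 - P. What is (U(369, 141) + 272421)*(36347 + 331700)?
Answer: 99404342042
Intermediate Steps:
U(O, P) = -1630 - 5*P (U(O, P) = 20 + 5*(-330 - P) = 20 + (-1650 - 5*P) = -1630 - 5*P)
(U(369, 141) + 272421)*(36347 + 331700) = ((-1630 - 5*141) + 272421)*(36347 + 331700) = ((-1630 - 705) + 272421)*368047 = (-2335 + 272421)*368047 = 270086*368047 = 99404342042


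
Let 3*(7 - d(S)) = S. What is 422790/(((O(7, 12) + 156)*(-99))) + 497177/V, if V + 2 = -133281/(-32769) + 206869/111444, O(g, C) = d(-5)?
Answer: 42154679373268087/332738244553 ≈ 1.2669e+5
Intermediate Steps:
d(S) = 7 - S/3
O(g, C) = 26/3 (O(g, C) = 7 - 1/3*(-5) = 7 + 5/3 = 26/3)
V = 1592049017/405767604 (V = -2 + (-133281/(-32769) + 206869/111444) = -2 + (-133281*(-1/32769) + 206869*(1/111444)) = -2 + (14809/3641 + 206869/111444) = -2 + 2403584225/405767604 = 1592049017/405767604 ≈ 3.9235)
422790/(((O(7, 12) + 156)*(-99))) + 497177/V = 422790/(((26/3 + 156)*(-99))) + 497177/(1592049017/405767604) = 422790/(((494/3)*(-99))) + 497177*(405767604/1592049017) = 422790/(-16302) + 201738320053908/1592049017 = 422790*(-1/16302) + 201738320053908/1592049017 = -70465/2717 + 201738320053908/1592049017 = 42154679373268087/332738244553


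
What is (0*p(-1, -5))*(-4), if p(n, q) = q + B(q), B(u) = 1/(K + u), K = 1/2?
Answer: 0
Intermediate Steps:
K = ½ ≈ 0.50000
B(u) = 1/(½ + u)
p(n, q) = q + 2/(1 + 2*q)
(0*p(-1, -5))*(-4) = (0*(-5 + 1/(½ - 5)))*(-4) = (0*(-5 + 1/(-9/2)))*(-4) = (0*(-5 - 2/9))*(-4) = (0*(-47/9))*(-4) = 0*(-4) = 0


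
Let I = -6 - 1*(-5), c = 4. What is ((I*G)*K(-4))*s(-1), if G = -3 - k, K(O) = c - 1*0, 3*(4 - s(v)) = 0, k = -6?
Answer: -48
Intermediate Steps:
s(v) = 4 (s(v) = 4 - 1/3*0 = 4 + 0 = 4)
K(O) = 4 (K(O) = 4 - 1*0 = 4 + 0 = 4)
G = 3 (G = -3 - 1*(-6) = -3 + 6 = 3)
I = -1 (I = -6 + 5 = -1)
((I*G)*K(-4))*s(-1) = (-1*3*4)*4 = -3*4*4 = -12*4 = -48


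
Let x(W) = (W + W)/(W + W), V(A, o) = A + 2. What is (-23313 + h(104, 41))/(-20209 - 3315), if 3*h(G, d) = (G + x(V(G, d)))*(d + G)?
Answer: 9119/11762 ≈ 0.77529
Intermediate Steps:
V(A, o) = 2 + A
x(W) = 1 (x(W) = (2*W)/((2*W)) = (2*W)*(1/(2*W)) = 1)
h(G, d) = (1 + G)*(G + d)/3 (h(G, d) = ((G + 1)*(d + G))/3 = ((1 + G)*(G + d))/3 = (1 + G)*(G + d)/3)
(-23313 + h(104, 41))/(-20209 - 3315) = (-23313 + ((⅓)*104 + (⅓)*41 + (⅓)*104² + (⅓)*104*41))/(-20209 - 3315) = (-23313 + (104/3 + 41/3 + (⅓)*10816 + 4264/3))/(-23524) = (-23313 + (104/3 + 41/3 + 10816/3 + 4264/3))*(-1/23524) = (-23313 + 5075)*(-1/23524) = -18238*(-1/23524) = 9119/11762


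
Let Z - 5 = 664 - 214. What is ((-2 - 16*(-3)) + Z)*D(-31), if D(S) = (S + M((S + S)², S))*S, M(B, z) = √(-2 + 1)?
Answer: 481461 - 15531*I ≈ 4.8146e+5 - 15531.0*I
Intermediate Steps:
Z = 455 (Z = 5 + (664 - 214) = 5 + 450 = 455)
M(B, z) = I (M(B, z) = √(-1) = I)
D(S) = S*(I + S) (D(S) = (S + I)*S = (I + S)*S = S*(I + S))
((-2 - 16*(-3)) + Z)*D(-31) = ((-2 - 16*(-3)) + 455)*(-31*(I - 31)) = ((-2 + 48) + 455)*(-31*(-31 + I)) = (46 + 455)*(961 - 31*I) = 501*(961 - 31*I) = 481461 - 15531*I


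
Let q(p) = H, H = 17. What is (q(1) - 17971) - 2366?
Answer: -20320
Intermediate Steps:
q(p) = 17
(q(1) - 17971) - 2366 = (17 - 17971) - 2366 = -17954 - 2366 = -20320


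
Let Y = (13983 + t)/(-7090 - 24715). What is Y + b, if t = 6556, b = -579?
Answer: -18435634/31805 ≈ -579.65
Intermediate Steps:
Y = -20539/31805 (Y = (13983 + 6556)/(-7090 - 24715) = 20539/(-31805) = 20539*(-1/31805) = -20539/31805 ≈ -0.64578)
Y + b = -20539/31805 - 579 = -18435634/31805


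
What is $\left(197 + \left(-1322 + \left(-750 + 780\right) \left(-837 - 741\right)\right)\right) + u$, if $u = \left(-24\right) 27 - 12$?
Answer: $-49125$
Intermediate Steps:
$u = -660$ ($u = -648 - 12 = -660$)
$\left(197 + \left(-1322 + \left(-750 + 780\right) \left(-837 - 741\right)\right)\right) + u = \left(197 + \left(-1322 + \left(-750 + 780\right) \left(-837 - 741\right)\right)\right) - 660 = \left(197 + \left(-1322 + 30 \left(-1578\right)\right)\right) - 660 = \left(197 - 48662\right) - 660 = -48465 - 660 = -49125$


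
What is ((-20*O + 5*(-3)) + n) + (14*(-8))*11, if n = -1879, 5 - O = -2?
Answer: -3266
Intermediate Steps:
O = 7 (O = 5 - 1*(-2) = 5 + 2 = 7)
((-20*O + 5*(-3)) + n) + (14*(-8))*11 = ((-20*7 + 5*(-3)) - 1879) + (14*(-8))*11 = ((-140 - 15) - 1879) - 112*11 = (-155 - 1879) - 1232 = -2034 - 1232 = -3266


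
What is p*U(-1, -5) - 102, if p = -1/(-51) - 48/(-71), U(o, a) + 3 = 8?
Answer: -356747/3621 ≈ -98.522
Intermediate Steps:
U(o, a) = 5 (U(o, a) = -3 + 8 = 5)
p = 2519/3621 (p = -1*(-1/51) - 48*(-1/71) = 1/51 + 48/71 = 2519/3621 ≈ 0.69566)
p*U(-1, -5) - 102 = (2519/3621)*5 - 102 = 12595/3621 - 102 = -356747/3621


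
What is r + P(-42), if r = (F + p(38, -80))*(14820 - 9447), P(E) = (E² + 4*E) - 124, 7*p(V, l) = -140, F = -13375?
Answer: -71969863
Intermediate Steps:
p(V, l) = -20 (p(V, l) = (⅐)*(-140) = -20)
P(E) = -124 + E² + 4*E
r = -71971335 (r = (-13375 - 20)*(14820 - 9447) = -13395*5373 = -71971335)
r + P(-42) = -71971335 + (-124 + (-42)² + 4*(-42)) = -71971335 + (-124 + 1764 - 168) = -71971335 + 1472 = -71969863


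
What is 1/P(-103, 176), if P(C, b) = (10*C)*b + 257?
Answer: -1/181023 ≈ -5.5242e-6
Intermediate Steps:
P(C, b) = 257 + 10*C*b (P(C, b) = 10*C*b + 257 = 257 + 10*C*b)
1/P(-103, 176) = 1/(257 + 10*(-103)*176) = 1/(257 - 181280) = 1/(-181023) = -1/181023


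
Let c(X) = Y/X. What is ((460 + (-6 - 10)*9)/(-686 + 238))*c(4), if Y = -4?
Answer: 79/112 ≈ 0.70536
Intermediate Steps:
c(X) = -4/X
((460 + (-6 - 10)*9)/(-686 + 238))*c(4) = ((460 + (-6 - 10)*9)/(-686 + 238))*(-4/4) = ((460 - 16*9)/(-448))*(-4*1/4) = ((460 - 144)*(-1/448))*(-1) = (316*(-1/448))*(-1) = -79/112*(-1) = 79/112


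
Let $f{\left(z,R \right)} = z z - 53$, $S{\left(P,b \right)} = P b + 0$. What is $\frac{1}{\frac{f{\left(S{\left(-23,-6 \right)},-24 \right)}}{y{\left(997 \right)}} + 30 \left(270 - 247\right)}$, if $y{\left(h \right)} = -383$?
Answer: $\frac{383}{245279} \approx 0.0015615$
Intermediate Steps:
$S{\left(P,b \right)} = P b$
$f{\left(z,R \right)} = -53 + z^{2}$ ($f{\left(z,R \right)} = z^{2} - 53 = -53 + z^{2}$)
$\frac{1}{\frac{f{\left(S{\left(-23,-6 \right)},-24 \right)}}{y{\left(997 \right)}} + 30 \left(270 - 247\right)} = \frac{1}{\frac{-53 + \left(\left(-23\right) \left(-6\right)\right)^{2}}{-383} + 30 \left(270 - 247\right)} = \frac{1}{\left(-53 + 138^{2}\right) \left(- \frac{1}{383}\right) + 30 \cdot 23} = \frac{1}{\left(-53 + 19044\right) \left(- \frac{1}{383}\right) + 690} = \frac{1}{18991 \left(- \frac{1}{383}\right) + 690} = \frac{1}{- \frac{18991}{383} + 690} = \frac{1}{\frac{245279}{383}} = \frac{383}{245279}$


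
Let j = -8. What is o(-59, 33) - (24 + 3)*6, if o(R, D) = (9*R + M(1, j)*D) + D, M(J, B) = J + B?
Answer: -891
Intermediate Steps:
M(J, B) = B + J
o(R, D) = -6*D + 9*R (o(R, D) = (9*R + (-8 + 1)*D) + D = (9*R - 7*D) + D = (-7*D + 9*R) + D = -6*D + 9*R)
o(-59, 33) - (24 + 3)*6 = (-6*33 + 9*(-59)) - (24 + 3)*6 = (-198 - 531) - 27*6 = -729 - 1*162 = -729 - 162 = -891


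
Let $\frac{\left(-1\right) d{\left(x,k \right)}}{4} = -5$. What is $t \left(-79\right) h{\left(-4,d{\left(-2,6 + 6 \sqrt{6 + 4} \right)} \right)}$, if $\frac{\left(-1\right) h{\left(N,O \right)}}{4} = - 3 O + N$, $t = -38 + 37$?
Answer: $20224$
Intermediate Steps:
$t = -1$
$d{\left(x,k \right)} = 20$ ($d{\left(x,k \right)} = \left(-4\right) \left(-5\right) = 20$)
$h{\left(N,O \right)} = - 4 N + 12 O$ ($h{\left(N,O \right)} = - 4 \left(- 3 O + N\right) = - 4 \left(N - 3 O\right) = - 4 N + 12 O$)
$t \left(-79\right) h{\left(-4,d{\left(-2,6 + 6 \sqrt{6 + 4} \right)} \right)} = \left(-1\right) \left(-79\right) \left(\left(-4\right) \left(-4\right) + 12 \cdot 20\right) = 79 \left(16 + 240\right) = 79 \cdot 256 = 20224$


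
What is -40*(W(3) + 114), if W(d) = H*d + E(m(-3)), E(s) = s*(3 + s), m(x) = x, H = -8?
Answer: -3600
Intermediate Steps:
W(d) = -8*d (W(d) = -8*d - 3*(3 - 3) = -8*d - 3*0 = -8*d + 0 = -8*d)
-40*(W(3) + 114) = -40*(-8*3 + 114) = -40*(-24 + 114) = -40*90 = -3600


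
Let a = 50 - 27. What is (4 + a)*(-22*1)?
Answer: -594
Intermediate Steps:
a = 23
(4 + a)*(-22*1) = (4 + 23)*(-22*1) = 27*(-22) = -594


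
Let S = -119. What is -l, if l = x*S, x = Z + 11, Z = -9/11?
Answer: 13328/11 ≈ 1211.6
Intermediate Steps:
Z = -9/11 (Z = -9*1/11 = -9/11 ≈ -0.81818)
x = 112/11 (x = -9/11 + 11 = 112/11 ≈ 10.182)
l = -13328/11 (l = (112/11)*(-119) = -13328/11 ≈ -1211.6)
-l = -1*(-13328/11) = 13328/11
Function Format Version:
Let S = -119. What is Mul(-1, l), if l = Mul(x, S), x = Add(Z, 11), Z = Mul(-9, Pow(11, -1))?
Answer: Rational(13328, 11) ≈ 1211.6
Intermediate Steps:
Z = Rational(-9, 11) (Z = Mul(-9, Rational(1, 11)) = Rational(-9, 11) ≈ -0.81818)
x = Rational(112, 11) (x = Add(Rational(-9, 11), 11) = Rational(112, 11) ≈ 10.182)
l = Rational(-13328, 11) (l = Mul(Rational(112, 11), -119) = Rational(-13328, 11) ≈ -1211.6)
Mul(-1, l) = Mul(-1, Rational(-13328, 11)) = Rational(13328, 11)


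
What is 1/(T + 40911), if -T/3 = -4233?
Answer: 1/53610 ≈ 1.8653e-5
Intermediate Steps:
T = 12699 (T = -3*(-4233) = 12699)
1/(T + 40911) = 1/(12699 + 40911) = 1/53610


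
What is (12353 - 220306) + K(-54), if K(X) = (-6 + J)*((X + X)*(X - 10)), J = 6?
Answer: -207953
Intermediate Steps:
K(X) = 0 (K(X) = (-6 + 6)*((X + X)*(X - 10)) = 0*((2*X)*(-10 + X)) = 0*(2*X*(-10 + X)) = 0)
(12353 - 220306) + K(-54) = (12353 - 220306) + 0 = -207953 + 0 = -207953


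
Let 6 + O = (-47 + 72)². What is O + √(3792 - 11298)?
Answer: 619 + 3*I*√834 ≈ 619.0 + 86.637*I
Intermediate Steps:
O = 619 (O = -6 + (-47 + 72)² = -6 + 25² = -6 + 625 = 619)
O + √(3792 - 11298) = 619 + √(3792 - 11298) = 619 + √(-7506) = 619 + 3*I*√834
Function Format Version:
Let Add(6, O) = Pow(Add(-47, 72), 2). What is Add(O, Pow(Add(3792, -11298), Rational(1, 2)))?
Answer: Add(619, Mul(3, I, Pow(834, Rational(1, 2)))) ≈ Add(619.00, Mul(86.637, I))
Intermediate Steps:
O = 619 (O = Add(-6, Pow(Add(-47, 72), 2)) = Add(-6, Pow(25, 2)) = Add(-6, 625) = 619)
Add(O, Pow(Add(3792, -11298), Rational(1, 2))) = Add(619, Pow(Add(3792, -11298), Rational(1, 2))) = Add(619, Pow(-7506, Rational(1, 2))) = Add(619, Mul(3, I, Pow(834, Rational(1, 2))))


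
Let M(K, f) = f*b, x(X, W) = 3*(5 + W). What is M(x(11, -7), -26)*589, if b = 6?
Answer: -91884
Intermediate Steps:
x(X, W) = 15 + 3*W
M(K, f) = 6*f (M(K, f) = f*6 = 6*f)
M(x(11, -7), -26)*589 = (6*(-26))*589 = -156*589 = -91884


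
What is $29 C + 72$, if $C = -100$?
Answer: $-2828$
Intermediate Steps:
$29 C + 72 = 29 \left(-100\right) + 72 = -2900 + 72 = -2828$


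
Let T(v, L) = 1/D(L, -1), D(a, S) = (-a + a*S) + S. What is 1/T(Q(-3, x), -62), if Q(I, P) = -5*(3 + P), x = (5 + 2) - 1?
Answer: 123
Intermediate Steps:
x = 6 (x = 7 - 1 = 6)
Q(I, P) = -15 - 5*P
D(a, S) = S - a + S*a (D(a, S) = (-a + S*a) + S = S - a + S*a)
T(v, L) = 1/(-1 - 2*L) (T(v, L) = 1/(-1 - L - L) = 1/(-1 - 2*L))
1/T(Q(-3, x), -62) = 1/(-1/(1 + 2*(-62))) = 1/(-1/(1 - 124)) = 1/(-1/(-123)) = 1/(-1*(-1/123)) = 1/(1/123) = 123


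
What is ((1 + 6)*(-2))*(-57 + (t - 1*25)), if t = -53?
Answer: 1890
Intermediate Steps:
((1 + 6)*(-2))*(-57 + (t - 1*25)) = ((1 + 6)*(-2))*(-57 + (-53 - 1*25)) = (7*(-2))*(-57 + (-53 - 25)) = -14*(-57 - 78) = -14*(-135) = 1890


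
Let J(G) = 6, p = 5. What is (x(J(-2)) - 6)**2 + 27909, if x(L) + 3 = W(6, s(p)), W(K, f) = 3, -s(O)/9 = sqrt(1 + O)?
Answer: 27945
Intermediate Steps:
s(O) = -9*sqrt(1 + O)
x(L) = 0 (x(L) = -3 + 3 = 0)
(x(J(-2)) - 6)**2 + 27909 = (0 - 6)**2 + 27909 = (-6)**2 + 27909 = 36 + 27909 = 27945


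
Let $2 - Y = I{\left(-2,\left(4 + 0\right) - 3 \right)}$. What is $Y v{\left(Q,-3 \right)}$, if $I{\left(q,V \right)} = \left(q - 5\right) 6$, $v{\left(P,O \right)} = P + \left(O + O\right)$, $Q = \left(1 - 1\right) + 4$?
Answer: $-88$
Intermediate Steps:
$Q = 4$ ($Q = 0 + 4 = 4$)
$v{\left(P,O \right)} = P + 2 O$
$I{\left(q,V \right)} = -30 + 6 q$ ($I{\left(q,V \right)} = \left(-5 + q\right) 6 = -30 + 6 q$)
$Y = 44$ ($Y = 2 - \left(-30 + 6 \left(-2\right)\right) = 2 - \left(-30 - 12\right) = 2 - -42 = 2 + 42 = 44$)
$Y v{\left(Q,-3 \right)} = 44 \left(4 + 2 \left(-3\right)\right) = 44 \left(4 - 6\right) = 44 \left(-2\right) = -88$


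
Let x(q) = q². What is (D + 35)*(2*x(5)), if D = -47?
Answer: -600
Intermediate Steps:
(D + 35)*(2*x(5)) = (-47 + 35)*(2*5²) = -24*25 = -12*50 = -600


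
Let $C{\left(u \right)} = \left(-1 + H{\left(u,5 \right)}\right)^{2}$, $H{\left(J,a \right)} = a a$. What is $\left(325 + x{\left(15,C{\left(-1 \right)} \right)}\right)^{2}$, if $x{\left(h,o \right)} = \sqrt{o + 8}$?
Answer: $106209 + 1300 \sqrt{146} \approx 1.2192 \cdot 10^{5}$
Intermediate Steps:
$H{\left(J,a \right)} = a^{2}$
$C{\left(u \right)} = 576$ ($C{\left(u \right)} = \left(-1 + 5^{2}\right)^{2} = \left(-1 + 25\right)^{2} = 24^{2} = 576$)
$x{\left(h,o \right)} = \sqrt{8 + o}$
$\left(325 + x{\left(15,C{\left(-1 \right)} \right)}\right)^{2} = \left(325 + \sqrt{8 + 576}\right)^{2} = \left(325 + \sqrt{584}\right)^{2} = \left(325 + 2 \sqrt{146}\right)^{2}$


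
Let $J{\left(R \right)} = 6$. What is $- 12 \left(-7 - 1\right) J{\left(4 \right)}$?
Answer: $576$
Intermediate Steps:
$- 12 \left(-7 - 1\right) J{\left(4 \right)} = - 12 \left(-7 - 1\right) 6 = \left(-12\right) \left(-8\right) 6 = 96 \cdot 6 = 576$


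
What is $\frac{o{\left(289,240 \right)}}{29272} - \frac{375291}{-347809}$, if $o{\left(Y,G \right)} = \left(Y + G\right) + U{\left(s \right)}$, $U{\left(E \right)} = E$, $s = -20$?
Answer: $\frac{1594650419}{1454437864} \approx 1.0964$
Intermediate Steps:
$o{\left(Y,G \right)} = -20 + G + Y$ ($o{\left(Y,G \right)} = \left(Y + G\right) - 20 = \left(G + Y\right) - 20 = -20 + G + Y$)
$\frac{o{\left(289,240 \right)}}{29272} - \frac{375291}{-347809} = \frac{-20 + 240 + 289}{29272} - \frac{375291}{-347809} = 509 \cdot \frac{1}{29272} - - \frac{53613}{49687} = \frac{509}{29272} + \frac{53613}{49687} = \frac{1594650419}{1454437864}$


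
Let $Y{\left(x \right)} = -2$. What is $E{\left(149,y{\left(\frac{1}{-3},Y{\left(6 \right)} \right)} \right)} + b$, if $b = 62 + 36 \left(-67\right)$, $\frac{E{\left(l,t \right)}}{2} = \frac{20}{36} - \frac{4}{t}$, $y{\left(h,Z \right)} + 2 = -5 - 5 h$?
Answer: $- \frac{42253}{18} \approx -2347.4$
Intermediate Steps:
$y{\left(h,Z \right)} = -7 - 5 h$ ($y{\left(h,Z \right)} = -2 - \left(5 + 5 h\right) = -7 - 5 h$)
$E{\left(l,t \right)} = \frac{10}{9} - \frac{8}{t}$ ($E{\left(l,t \right)} = 2 \left(\frac{20}{36} - \frac{4}{t}\right) = 2 \left(20 \cdot \frac{1}{36} - \frac{4}{t}\right) = 2 \left(\frac{5}{9} - \frac{4}{t}\right) = \frac{10}{9} - \frac{8}{t}$)
$b = -2350$ ($b = 62 - 2412 = -2350$)
$E{\left(149,y{\left(\frac{1}{-3},Y{\left(6 \right)} \right)} \right)} + b = \left(\frac{10}{9} - \frac{8}{-7 - \frac{5}{-3}}\right) - 2350 = \left(\frac{10}{9} - \frac{8}{-7 - - \frac{5}{3}}\right) - 2350 = \left(\frac{10}{9} - \frac{8}{-7 + \frac{5}{3}}\right) - 2350 = \left(\frac{10}{9} - \frac{8}{- \frac{16}{3}}\right) - 2350 = \left(\frac{10}{9} - - \frac{3}{2}\right) - 2350 = \left(\frac{10}{9} + \frac{3}{2}\right) - 2350 = \frac{47}{18} - 2350 = - \frac{42253}{18}$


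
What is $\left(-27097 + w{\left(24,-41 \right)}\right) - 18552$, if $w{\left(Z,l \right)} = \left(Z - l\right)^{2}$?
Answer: $-41424$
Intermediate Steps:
$\left(-27097 + w{\left(24,-41 \right)}\right) - 18552 = \left(-27097 + \left(24 - -41\right)^{2}\right) - 18552 = \left(-27097 + \left(24 + 41\right)^{2}\right) - 18552 = \left(-27097 + 65^{2}\right) - 18552 = \left(-27097 + 4225\right) - 18552 = -22872 - 18552 = -41424$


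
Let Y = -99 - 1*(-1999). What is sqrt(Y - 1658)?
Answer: 11*sqrt(2) ≈ 15.556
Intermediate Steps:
Y = 1900 (Y = -99 + 1999 = 1900)
sqrt(Y - 1658) = sqrt(1900 - 1658) = sqrt(242) = 11*sqrt(2)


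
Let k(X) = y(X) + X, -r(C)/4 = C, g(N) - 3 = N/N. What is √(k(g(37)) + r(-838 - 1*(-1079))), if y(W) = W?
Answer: 2*I*√239 ≈ 30.919*I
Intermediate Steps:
g(N) = 4 (g(N) = 3 + N/N = 3 + 1 = 4)
r(C) = -4*C
k(X) = 2*X (k(X) = X + X = 2*X)
√(k(g(37)) + r(-838 - 1*(-1079))) = √(2*4 - 4*(-838 - 1*(-1079))) = √(8 - 4*(-838 + 1079)) = √(8 - 4*241) = √(8 - 964) = √(-956) = 2*I*√239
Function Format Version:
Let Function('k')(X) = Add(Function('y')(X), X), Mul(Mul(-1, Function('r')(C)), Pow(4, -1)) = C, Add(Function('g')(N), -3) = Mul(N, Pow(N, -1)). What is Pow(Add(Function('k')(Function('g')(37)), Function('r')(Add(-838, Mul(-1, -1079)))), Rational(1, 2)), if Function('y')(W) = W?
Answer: Mul(2, I, Pow(239, Rational(1, 2))) ≈ Mul(30.919, I)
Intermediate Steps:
Function('g')(N) = 4 (Function('g')(N) = Add(3, Mul(N, Pow(N, -1))) = Add(3, 1) = 4)
Function('r')(C) = Mul(-4, C)
Function('k')(X) = Mul(2, X) (Function('k')(X) = Add(X, X) = Mul(2, X))
Pow(Add(Function('k')(Function('g')(37)), Function('r')(Add(-838, Mul(-1, -1079)))), Rational(1, 2)) = Pow(Add(Mul(2, 4), Mul(-4, Add(-838, Mul(-1, -1079)))), Rational(1, 2)) = Pow(Add(8, Mul(-4, Add(-838, 1079))), Rational(1, 2)) = Pow(Add(8, Mul(-4, 241)), Rational(1, 2)) = Pow(Add(8, -964), Rational(1, 2)) = Pow(-956, Rational(1, 2)) = Mul(2, I, Pow(239, Rational(1, 2)))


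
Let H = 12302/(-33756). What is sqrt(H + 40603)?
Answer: sqrt(11566346274474)/16878 ≈ 201.50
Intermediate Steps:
H = -6151/16878 (H = 12302*(-1/33756) = -6151/16878 ≈ -0.36444)
sqrt(H + 40603) = sqrt(-6151/16878 + 40603) = sqrt(685291283/16878) = sqrt(11566346274474)/16878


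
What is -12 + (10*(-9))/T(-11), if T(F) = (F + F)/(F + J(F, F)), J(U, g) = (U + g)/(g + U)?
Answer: -582/11 ≈ -52.909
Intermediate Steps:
J(U, g) = 1 (J(U, g) = (U + g)/(U + g) = 1)
T(F) = 2*F/(1 + F) (T(F) = (F + F)/(F + 1) = (2*F)/(1 + F) = 2*F/(1 + F))
-12 + (10*(-9))/T(-11) = -12 + (10*(-9))/((2*(-11)/(1 - 11))) = -12 - 90/(2*(-11)/(-10)) = -12 - 90/(2*(-11)*(-⅒)) = -12 - 90/(11/5) = -12 + (5/11)*(-90) = -12 - 450/11 = -582/11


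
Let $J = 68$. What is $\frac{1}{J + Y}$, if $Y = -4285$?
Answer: $- \frac{1}{4217} \approx -0.00023714$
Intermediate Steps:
$\frac{1}{J + Y} = \frac{1}{68 - 4285} = \frac{1}{-4217} = - \frac{1}{4217}$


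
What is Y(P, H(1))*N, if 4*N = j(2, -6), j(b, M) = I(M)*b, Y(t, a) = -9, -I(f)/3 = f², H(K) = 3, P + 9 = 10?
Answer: 486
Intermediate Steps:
P = 1 (P = -9 + 10 = 1)
I(f) = -3*f²
j(b, M) = -3*b*M² (j(b, M) = (-3*M²)*b = -3*b*M²)
N = -54 (N = (-3*2*(-6)²)/4 = (-3*2*36)/4 = (¼)*(-216) = -54)
Y(P, H(1))*N = -9*(-54) = 486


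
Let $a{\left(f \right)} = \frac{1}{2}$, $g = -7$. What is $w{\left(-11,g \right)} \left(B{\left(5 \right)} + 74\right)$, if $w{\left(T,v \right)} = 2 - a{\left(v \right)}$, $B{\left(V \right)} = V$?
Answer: $\frac{237}{2} \approx 118.5$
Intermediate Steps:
$a{\left(f \right)} = \frac{1}{2}$
$w{\left(T,v \right)} = \frac{3}{2}$ ($w{\left(T,v \right)} = 2 - \frac{1}{2} = \frac{3}{2}$)
$w{\left(-11,g \right)} \left(B{\left(5 \right)} + 74\right) = \frac{3 \left(5 + 74\right)}{2} = \frac{3}{2} \cdot 79 = \frac{237}{2}$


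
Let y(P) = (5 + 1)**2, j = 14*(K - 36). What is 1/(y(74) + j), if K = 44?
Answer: 1/148 ≈ 0.0067568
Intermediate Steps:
j = 112 (j = 14*(44 - 36) = 14*8 = 112)
y(P) = 36 (y(P) = 6**2 = 36)
1/(y(74) + j) = 1/(36 + 112) = 1/148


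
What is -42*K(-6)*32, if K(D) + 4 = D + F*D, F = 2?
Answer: 29568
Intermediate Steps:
K(D) = -4 + 3*D (K(D) = -4 + (D + 2*D) = -4 + 3*D)
-42*K(-6)*32 = -42*(-4 + 3*(-6))*32 = -42*(-4 - 18)*32 = -42*(-22)*32 = 924*32 = 29568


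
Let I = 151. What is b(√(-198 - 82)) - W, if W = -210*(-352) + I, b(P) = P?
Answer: -74071 + 2*I*√70 ≈ -74071.0 + 16.733*I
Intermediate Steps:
W = 74071 (W = -210*(-352) + 151 = 73920 + 151 = 74071)
b(√(-198 - 82)) - W = √(-198 - 82) - 1*74071 = √(-280) - 74071 = 2*I*√70 - 74071 = -74071 + 2*I*√70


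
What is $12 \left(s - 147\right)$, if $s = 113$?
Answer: $-408$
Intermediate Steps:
$12 \left(s - 147\right) = 12 \left(113 - 147\right) = 12 \left(-34\right) = -408$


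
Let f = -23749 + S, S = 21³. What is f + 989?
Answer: -13499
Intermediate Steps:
S = 9261
f = -14488 (f = -23749 + 9261 = -14488)
f + 989 = -14488 + 989 = -13499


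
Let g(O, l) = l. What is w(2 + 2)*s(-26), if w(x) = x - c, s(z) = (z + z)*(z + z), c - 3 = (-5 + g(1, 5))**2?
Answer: 2704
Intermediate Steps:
c = 3 (c = 3 + (-5 + 5)**2 = 3 + 0**2 = 3 + 0 = 3)
s(z) = 4*z**2 (s(z) = (2*z)*(2*z) = 4*z**2)
w(x) = -3 + x (w(x) = x - 1*3 = x - 3 = -3 + x)
w(2 + 2)*s(-26) = (-3 + (2 + 2))*(4*(-26)**2) = (-3 + 4)*(4*676) = 1*2704 = 2704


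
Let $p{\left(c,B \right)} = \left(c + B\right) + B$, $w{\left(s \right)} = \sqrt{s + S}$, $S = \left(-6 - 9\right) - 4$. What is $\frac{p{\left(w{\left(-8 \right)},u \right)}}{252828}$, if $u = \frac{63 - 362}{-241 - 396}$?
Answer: $\frac{23}{6194286} + \frac{i \sqrt{3}}{84276} \approx 3.7131 \cdot 10^{-6} + 2.0552 \cdot 10^{-5} i$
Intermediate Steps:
$S = -19$ ($S = -15 - 4 = -19$)
$u = \frac{23}{49}$ ($u = - \frac{299}{-637} = \left(-299\right) \left(- \frac{1}{637}\right) = \frac{23}{49} \approx 0.46939$)
$w{\left(s \right)} = \sqrt{-19 + s}$ ($w{\left(s \right)} = \sqrt{s - 19} = \sqrt{-19 + s}$)
$p{\left(c,B \right)} = c + 2 B$ ($p{\left(c,B \right)} = \left(B + c\right) + B = c + 2 B$)
$\frac{p{\left(w{\left(-8 \right)},u \right)}}{252828} = \frac{\sqrt{-19 - 8} + 2 \cdot \frac{23}{49}}{252828} = \left(\sqrt{-27} + \frac{46}{49}\right) \frac{1}{252828} = \left(3 i \sqrt{3} + \frac{46}{49}\right) \frac{1}{252828} = \left(\frac{46}{49} + 3 i \sqrt{3}\right) \frac{1}{252828} = \frac{23}{6194286} + \frac{i \sqrt{3}}{84276}$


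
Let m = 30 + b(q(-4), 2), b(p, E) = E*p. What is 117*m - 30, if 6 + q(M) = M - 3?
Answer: 438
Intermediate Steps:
q(M) = -9 + M (q(M) = -6 + (M - 3) = -6 + (-3 + M) = -9 + M)
m = 4 (m = 30 + 2*(-9 - 4) = 30 + 2*(-13) = 30 - 26 = 4)
117*m - 30 = 117*4 - 30 = 468 - 30 = 438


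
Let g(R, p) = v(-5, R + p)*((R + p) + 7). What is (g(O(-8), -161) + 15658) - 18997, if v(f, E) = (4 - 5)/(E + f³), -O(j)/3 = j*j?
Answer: -798194/239 ≈ -3339.7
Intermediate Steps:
O(j) = -3*j² (O(j) = -3*j*j = -3*j²)
v(f, E) = -1/(E + f³)
g(R, p) = -(7 + R + p)/(-125 + R + p) (g(R, p) = (-1/((R + p) + (-5)³))*((R + p) + 7) = (-1/((R + p) - 125))*(7 + R + p) = (-1/(-125 + R + p))*(7 + R + p) = -(7 + R + p)/(-125 + R + p))
(g(O(-8), -161) + 15658) - 18997 = ((-7 - (-3)*(-8)² - 1*(-161))/(-125 - 3*(-8)² - 161) + 15658) - 18997 = ((-7 - (-3)*64 + 161)/(-125 - 3*64 - 161) + 15658) - 18997 = ((-7 - 1*(-192) + 161)/(-125 - 192 - 161) + 15658) - 18997 = ((-7 + 192 + 161)/(-478) + 15658) - 18997 = (-1/478*346 + 15658) - 18997 = (-173/239 + 15658) - 18997 = 3742089/239 - 18997 = -798194/239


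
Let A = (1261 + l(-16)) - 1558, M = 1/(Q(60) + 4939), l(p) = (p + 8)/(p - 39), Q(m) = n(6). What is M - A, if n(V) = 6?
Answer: 16147414/54395 ≈ 296.85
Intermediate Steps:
Q(m) = 6
l(p) = (8 + p)/(-39 + p)
M = 1/4945 (M = 1/(6 + 4939) = 1/4945 ≈ 0.00020222)
A = -16327/55 (A = (1261 + (8 - 16)/(-39 - 16)) - 1558 = (1261 - 8/(-55)) - 1558 = (1261 - 1/55*(-8)) - 1558 = (1261 + 8/55) - 1558 = 69363/55 - 1558 = -16327/55 ≈ -296.85)
M - A = 1/4945 - 1*(-16327/55) = 1/4945 + 16327/55 = 16147414/54395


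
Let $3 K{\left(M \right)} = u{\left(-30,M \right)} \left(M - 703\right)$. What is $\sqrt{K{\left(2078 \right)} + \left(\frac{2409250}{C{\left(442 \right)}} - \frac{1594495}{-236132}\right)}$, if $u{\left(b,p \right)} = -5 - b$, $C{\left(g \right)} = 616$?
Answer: $\frac{2 \sqrt{714830157220088910}}{13636623} \approx 124.0$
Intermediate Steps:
$K{\left(M \right)} = - \frac{17575}{3} + \frac{25 M}{3}$ ($K{\left(M \right)} = \frac{\left(-5 - -30\right) \left(M - 703\right)}{3} = \frac{\left(-5 + 30\right) \left(-703 + M\right)}{3} = \frac{25 \left(-703 + M\right)}{3} = \frac{-17575 + 25 M}{3} = - \frac{17575}{3} + \frac{25 M}{3}$)
$\sqrt{K{\left(2078 \right)} + \left(\frac{2409250}{C{\left(442 \right)}} - \frac{1594495}{-236132}\right)} = \sqrt{\left(- \frac{17575}{3} + \frac{25}{3} \cdot 2078\right) + \left(\frac{2409250}{616} - \frac{1594495}{-236132}\right)} = \sqrt{\left(- \frac{17575}{3} + \frac{51950}{3}\right) + \left(2409250 \cdot \frac{1}{616} - - \frac{1594495}{236132}\right)} = \sqrt{\frac{34375}{3} + \left(\frac{1204625}{308} + \frac{1594495}{236132}\right)} = \sqrt{\frac{34375}{3} + \frac{17808850935}{4545541}} = \sqrt{\frac{209679524680}{13636623}} = \frac{2 \sqrt{714830157220088910}}{13636623}$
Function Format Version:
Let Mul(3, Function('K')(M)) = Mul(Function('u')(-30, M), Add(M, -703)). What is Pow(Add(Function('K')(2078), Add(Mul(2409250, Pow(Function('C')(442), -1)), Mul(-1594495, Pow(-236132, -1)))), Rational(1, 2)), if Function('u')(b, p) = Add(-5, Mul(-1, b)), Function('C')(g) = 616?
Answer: Mul(Rational(2, 13636623), Pow(714830157220088910, Rational(1, 2))) ≈ 124.00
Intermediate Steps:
Function('K')(M) = Add(Rational(-17575, 3), Mul(Rational(25, 3), M)) (Function('K')(M) = Mul(Rational(1, 3), Mul(Add(-5, Mul(-1, -30)), Add(M, -703))) = Mul(Rational(1, 3), Mul(Add(-5, 30), Add(-703, M))) = Mul(Rational(1, 3), Mul(25, Add(-703, M))) = Mul(Rational(1, 3), Add(-17575, Mul(25, M))) = Add(Rational(-17575, 3), Mul(Rational(25, 3), M)))
Pow(Add(Function('K')(2078), Add(Mul(2409250, Pow(Function('C')(442), -1)), Mul(-1594495, Pow(-236132, -1)))), Rational(1, 2)) = Pow(Add(Add(Rational(-17575, 3), Mul(Rational(25, 3), 2078)), Add(Mul(2409250, Pow(616, -1)), Mul(-1594495, Pow(-236132, -1)))), Rational(1, 2)) = Pow(Add(Add(Rational(-17575, 3), Rational(51950, 3)), Add(Mul(2409250, Rational(1, 616)), Mul(-1594495, Rational(-1, 236132)))), Rational(1, 2)) = Pow(Add(Rational(34375, 3), Add(Rational(1204625, 308), Rational(1594495, 236132))), Rational(1, 2)) = Pow(Add(Rational(34375, 3), Rational(17808850935, 4545541)), Rational(1, 2)) = Pow(Rational(209679524680, 13636623), Rational(1, 2)) = Mul(Rational(2, 13636623), Pow(714830157220088910, Rational(1, 2)))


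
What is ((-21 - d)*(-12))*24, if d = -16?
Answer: 1440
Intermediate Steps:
((-21 - d)*(-12))*24 = ((-21 - 1*(-16))*(-12))*24 = ((-21 + 16)*(-12))*24 = -5*(-12)*24 = 60*24 = 1440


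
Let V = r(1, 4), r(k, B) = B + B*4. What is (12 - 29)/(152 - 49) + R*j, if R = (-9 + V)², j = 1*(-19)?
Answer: -236814/103 ≈ -2299.2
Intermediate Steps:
r(k, B) = 5*B (r(k, B) = B + 4*B = 5*B)
V = 20 (V = 5*4 = 20)
j = -19
R = 121 (R = (-9 + 20)² = 11² = 121)
(12 - 29)/(152 - 49) + R*j = (12 - 29)/(152 - 49) + 121*(-19) = -17/103 - 2299 = -236814/103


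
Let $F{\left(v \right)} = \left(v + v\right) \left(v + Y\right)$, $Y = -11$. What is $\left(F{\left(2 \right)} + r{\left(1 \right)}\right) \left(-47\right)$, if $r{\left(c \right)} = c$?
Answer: $1645$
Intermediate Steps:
$F{\left(v \right)} = 2 v \left(-11 + v\right)$ ($F{\left(v \right)} = \left(v + v\right) \left(v - 11\right) = 2 v \left(-11 + v\right)$)
$\left(F{\left(2 \right)} + r{\left(1 \right)}\right) \left(-47\right) = \left(2 \cdot 2 \left(-11 + 2\right) + 1\right) \left(-47\right) = \left(2 \cdot 2 \left(-9\right) + 1\right) \left(-47\right) = \left(-36 + 1\right) \left(-47\right) = \left(-35\right) \left(-47\right) = 1645$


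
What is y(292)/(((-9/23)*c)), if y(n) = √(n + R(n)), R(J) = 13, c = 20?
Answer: -23*√305/180 ≈ -2.2315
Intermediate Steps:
y(n) = √(13 + n) (y(n) = √(n + 13) = √(13 + n))
y(292)/(((-9/23)*c)) = √(13 + 292)/((-9/23*20)) = √305/((-9*1/23*20)) = √305/((-9/23*20)) = √305/(-180/23) = √305*(-23/180) = -23*√305/180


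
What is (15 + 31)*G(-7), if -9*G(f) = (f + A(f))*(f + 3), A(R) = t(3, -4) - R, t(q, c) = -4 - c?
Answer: 0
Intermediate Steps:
A(R) = -R (A(R) = (-4 - 1*(-4)) - R = (-4 + 4) - R = 0 - R = -R)
G(f) = 0 (G(f) = -(f - f)*(f + 3)/9 = -0*(3 + f) = -⅑*0 = 0)
(15 + 31)*G(-7) = (15 + 31)*0 = 46*0 = 0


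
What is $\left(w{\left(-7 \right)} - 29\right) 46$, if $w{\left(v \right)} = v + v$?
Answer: $-1978$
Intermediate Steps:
$w{\left(v \right)} = 2 v$
$\left(w{\left(-7 \right)} - 29\right) 46 = \left(2 \left(-7\right) - 29\right) 46 = \left(-14 - 29\right) 46 = \left(-43\right) 46 = -1978$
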